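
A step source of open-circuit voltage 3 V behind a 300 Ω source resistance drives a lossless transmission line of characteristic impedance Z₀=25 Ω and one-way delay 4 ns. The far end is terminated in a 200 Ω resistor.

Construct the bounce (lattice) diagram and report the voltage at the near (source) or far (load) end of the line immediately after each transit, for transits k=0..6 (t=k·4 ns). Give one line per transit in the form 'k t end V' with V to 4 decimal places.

Γ_L=0.777778, Γ_S=0.846154; launch V₁=3·25/325=0.230769
k=0 src: V=0.2308
k=1 load: inc=0.230769, refl=0.230769·0.777778=0.1795; V=0.000000+0.230769+0.179487=0.4103
k=2 src: inc=0.179487, refl=0.179487·0.846154=0.1519; V=0.230769+0.179487+0.151874=0.5621
k=3 load: inc=0.151874, refl=0.151874·0.777778=0.1181; V=0.410256+0.151874+0.118124=0.6803
k=4 src: inc=0.118124, refl=0.118124·0.846154=0.1000; V=0.562130+0.118124+0.099951=0.7802
k=5 load: inc=0.099951, refl=0.099951·0.777778=0.0777; V=0.680254+0.099951+0.077740=0.8579
k=6 src: inc=0.077740, refl=0.077740·0.846154=0.0658; V=0.780205+0.077740+0.065780=0.9237

0 0 source 0.2308
1 4 load 0.4103
2 8 source 0.5621
3 12 load 0.6803
4 16 source 0.7802
5 20 load 0.8579
6 24 source 0.9237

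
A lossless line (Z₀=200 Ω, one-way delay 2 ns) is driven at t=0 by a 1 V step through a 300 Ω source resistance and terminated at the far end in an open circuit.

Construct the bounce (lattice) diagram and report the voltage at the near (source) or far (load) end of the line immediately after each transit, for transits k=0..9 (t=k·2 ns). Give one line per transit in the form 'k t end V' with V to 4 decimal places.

0 0 source 0.4000
1 2 load 0.8000
2 4 source 0.8800
3 6 load 0.9600
4 8 source 0.9760
5 10 load 0.9920
6 12 source 0.9952
7 14 load 0.9984
8 16 source 0.9990
9 18 load 0.9997

Γ_L=1.000000, Γ_S=0.200000; launch V₁=1·200/500=0.400000
k=0 src: V=0.4000
k=1 load: inc=0.400000, refl=0.400000·1.000000=0.4000; V=0.000000+0.400000+0.400000=0.8000
k=2 src: inc=0.400000, refl=0.400000·0.200000=0.0800; V=0.400000+0.400000+0.080000=0.8800
k=3 load: inc=0.080000, refl=0.080000·1.000000=0.0800; V=0.800000+0.080000+0.080000=0.9600
k=4 src: inc=0.080000, refl=0.080000·0.200000=0.0160; V=0.880000+0.080000+0.016000=0.9760
k=5 load: inc=0.016000, refl=0.016000·1.000000=0.0160; V=0.960000+0.016000+0.016000=0.9920
k=6 src: inc=0.016000, refl=0.016000·0.200000=0.0032; V=0.976000+0.016000+0.003200=0.9952
k=7 load: inc=0.003200, refl=0.003200·1.000000=0.0032; V=0.992000+0.003200+0.003200=0.9984
k=8 src: inc=0.003200, refl=0.003200·0.200000=0.0006; V=0.995200+0.003200+0.000640=0.9990
k=9 load: inc=0.000640, refl=0.000640·1.000000=0.0006; V=0.998400+0.000640+0.000640=0.9997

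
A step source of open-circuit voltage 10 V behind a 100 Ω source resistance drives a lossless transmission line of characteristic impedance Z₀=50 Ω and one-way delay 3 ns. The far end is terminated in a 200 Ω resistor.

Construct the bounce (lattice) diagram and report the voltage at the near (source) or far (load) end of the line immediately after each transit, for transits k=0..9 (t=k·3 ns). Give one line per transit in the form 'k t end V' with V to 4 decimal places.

0 0 source 3.3333
1 3 load 5.3333
2 6 source 6.0000
3 9 load 6.4000
4 12 source 6.5333
5 15 load 6.6133
6 18 source 6.6400
7 21 load 6.6560
8 24 source 6.6613
9 27 load 6.6645

Γ_L=0.600000, Γ_S=0.333333; launch V₁=10·50/150=3.333333
k=0 src: V=3.3333
k=1 load: inc=3.333333, refl=3.333333·0.600000=2.0000; V=0.000000+3.333333+2.000000=5.3333
k=2 src: inc=2.000000, refl=2.000000·0.333333=0.6667; V=3.333333+2.000000+0.666667=6.0000
k=3 load: inc=0.666667, refl=0.666667·0.600000=0.4000; V=5.333333+0.666667+0.400000=6.4000
k=4 src: inc=0.400000, refl=0.400000·0.333333=0.1333; V=6.000000+0.400000+0.133333=6.5333
k=5 load: inc=0.133333, refl=0.133333·0.600000=0.0800; V=6.400000+0.133333+0.080000=6.6133
k=6 src: inc=0.080000, refl=0.080000·0.333333=0.0267; V=6.533333+0.080000+0.026667=6.6400
k=7 load: inc=0.026667, refl=0.026667·0.600000=0.0160; V=6.613333+0.026667+0.016000=6.6560
k=8 src: inc=0.016000, refl=0.016000·0.333333=0.0053; V=6.640000+0.016000+0.005333=6.6613
k=9 load: inc=0.005333, refl=0.005333·0.600000=0.0032; V=6.656000+0.005333+0.003200=6.6645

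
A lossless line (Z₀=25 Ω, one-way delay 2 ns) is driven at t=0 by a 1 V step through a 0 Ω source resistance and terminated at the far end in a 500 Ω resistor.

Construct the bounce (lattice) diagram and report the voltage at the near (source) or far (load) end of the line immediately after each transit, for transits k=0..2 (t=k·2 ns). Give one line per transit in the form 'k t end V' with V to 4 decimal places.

Γ_L=0.904762, Γ_S=-1.000000; launch V₁=1·25/25=1.000000
k=0 src: V=1.0000
k=1 load: inc=1.000000, refl=1.000000·0.904762=0.9048; V=0.000000+1.000000+0.904762=1.9048
k=2 src: inc=0.904762, refl=0.904762·-1.000000=-0.9048; V=1.000000+0.904762+-0.904762=1.0000

0 0 source 1.0000
1 2 load 1.9048
2 4 source 1.0000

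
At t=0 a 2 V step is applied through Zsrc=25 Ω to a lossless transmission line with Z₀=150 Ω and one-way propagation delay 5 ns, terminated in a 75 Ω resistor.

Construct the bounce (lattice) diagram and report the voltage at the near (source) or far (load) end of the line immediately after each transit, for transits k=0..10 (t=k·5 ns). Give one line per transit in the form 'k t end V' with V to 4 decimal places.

0 0 source 1.7143
1 5 load 1.1429
2 10 source 1.5510
3 15 load 1.4150
4 20 source 1.5121
5 25 load 1.4798
6 30 source 1.5029
7 35 load 1.4952
8 40 source 1.5007
9 45 load 1.4989
10 50 source 1.5002

Γ_L=-0.333333, Γ_S=-0.714286; launch V₁=2·150/175=1.714286
k=0 src: V=1.7143
k=1 load: inc=1.714286, refl=1.714286·-0.333333=-0.5714; V=0.000000+1.714286+-0.571429=1.1429
k=2 src: inc=-0.571429, refl=-0.571429·-0.714286=0.4082; V=1.714286+-0.571429+0.408163=1.5510
k=3 load: inc=0.408163, refl=0.408163·-0.333333=-0.1361; V=1.142857+0.408163+-0.136054=1.4150
k=4 src: inc=-0.136054, refl=-0.136054·-0.714286=0.0972; V=1.551020+-0.136054+0.097182=1.5121
k=5 load: inc=0.097182, refl=0.097182·-0.333333=-0.0324; V=1.414966+0.097182+-0.032394=1.4798
k=6 src: inc=-0.032394, refl=-0.032394·-0.714286=0.0231; V=1.512148+-0.032394+0.023139=1.5029
k=7 load: inc=0.023139, refl=0.023139·-0.333333=-0.0077; V=1.479754+0.023139+-0.007713=1.4952
k=8 src: inc=-0.007713, refl=-0.007713·-0.714286=0.0055; V=1.502892+-0.007713+0.005509=1.5007
k=9 load: inc=0.005509, refl=0.005509·-0.333333=-0.0018; V=1.495179+0.005509+-0.001836=1.4989
k=10 src: inc=-0.001836, refl=-0.001836·-0.714286=0.0013; V=1.500689+-0.001836+0.001312=1.5002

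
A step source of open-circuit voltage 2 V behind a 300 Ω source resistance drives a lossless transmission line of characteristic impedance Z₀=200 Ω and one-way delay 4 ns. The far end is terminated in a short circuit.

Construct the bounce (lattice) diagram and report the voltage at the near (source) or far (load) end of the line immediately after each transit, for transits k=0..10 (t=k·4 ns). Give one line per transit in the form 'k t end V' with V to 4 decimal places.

0 0 source 0.8000
1 4 load 0.0000
2 8 source -0.1600
3 12 load 0.0000
4 16 source 0.0320
5 20 load 0.0000
6 24 source -0.0064
7 28 load 0.0000
8 32 source 0.0013
9 36 load 0.0000
10 40 source -0.0003

Γ_L=-1.000000, Γ_S=0.200000; launch V₁=2·200/500=0.800000
k=0 src: V=0.8000
k=1 load: inc=0.800000, refl=0.800000·-1.000000=-0.8000; V=0.000000+0.800000+-0.800000=0.0000
k=2 src: inc=-0.800000, refl=-0.800000·0.200000=-0.1600; V=0.800000+-0.800000+-0.160000=-0.1600
k=3 load: inc=-0.160000, refl=-0.160000·-1.000000=0.1600; V=0.000000+-0.160000+0.160000=0.0000
k=4 src: inc=0.160000, refl=0.160000·0.200000=0.0320; V=-0.160000+0.160000+0.032000=0.0320
k=5 load: inc=0.032000, refl=0.032000·-1.000000=-0.0320; V=0.000000+0.032000+-0.032000=0.0000
k=6 src: inc=-0.032000, refl=-0.032000·0.200000=-0.0064; V=0.032000+-0.032000+-0.006400=-0.0064
k=7 load: inc=-0.006400, refl=-0.006400·-1.000000=0.0064; V=0.000000+-0.006400+0.006400=0.0000
k=8 src: inc=0.006400, refl=0.006400·0.200000=0.0013; V=-0.006400+0.006400+0.001280=0.0013
k=9 load: inc=0.001280, refl=0.001280·-1.000000=-0.0013; V=0.000000+0.001280+-0.001280=0.0000
k=10 src: inc=-0.001280, refl=-0.001280·0.200000=-0.0003; V=0.001280+-0.001280+-0.000256=-0.0003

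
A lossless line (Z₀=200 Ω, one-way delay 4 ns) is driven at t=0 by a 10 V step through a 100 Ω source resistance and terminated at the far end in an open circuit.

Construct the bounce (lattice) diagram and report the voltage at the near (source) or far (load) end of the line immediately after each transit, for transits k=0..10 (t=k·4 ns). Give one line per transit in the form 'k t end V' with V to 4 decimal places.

Γ_L=1.000000, Γ_S=-0.333333; launch V₁=10·200/300=6.666667
k=0 src: V=6.6667
k=1 load: inc=6.666667, refl=6.666667·1.000000=6.6667; V=0.000000+6.666667+6.666667=13.3333
k=2 src: inc=6.666667, refl=6.666667·-0.333333=-2.2222; V=6.666667+6.666667+-2.222222=11.1111
k=3 load: inc=-2.222222, refl=-2.222222·1.000000=-2.2222; V=13.333333+-2.222222+-2.222222=8.8889
k=4 src: inc=-2.222222, refl=-2.222222·-0.333333=0.7407; V=11.111111+-2.222222+0.740741=9.6296
k=5 load: inc=0.740741, refl=0.740741·1.000000=0.7407; V=8.888889+0.740741+0.740741=10.3704
k=6 src: inc=0.740741, refl=0.740741·-0.333333=-0.2469; V=9.629630+0.740741+-0.246914=10.1235
k=7 load: inc=-0.246914, refl=-0.246914·1.000000=-0.2469; V=10.370370+-0.246914+-0.246914=9.8765
k=8 src: inc=-0.246914, refl=-0.246914·-0.333333=0.0823; V=10.123457+-0.246914+0.082305=9.9588
k=9 load: inc=0.082305, refl=0.082305·1.000000=0.0823; V=9.876543+0.082305+0.082305=10.0412
k=10 src: inc=0.082305, refl=0.082305·-0.333333=-0.0274; V=9.958848+0.082305+-0.027435=10.0137

0 0 source 6.6667
1 4 load 13.3333
2 8 source 11.1111
3 12 load 8.8889
4 16 source 9.6296
5 20 load 10.3704
6 24 source 10.1235
7 28 load 9.8765
8 32 source 9.9588
9 36 load 10.0412
10 40 source 10.0137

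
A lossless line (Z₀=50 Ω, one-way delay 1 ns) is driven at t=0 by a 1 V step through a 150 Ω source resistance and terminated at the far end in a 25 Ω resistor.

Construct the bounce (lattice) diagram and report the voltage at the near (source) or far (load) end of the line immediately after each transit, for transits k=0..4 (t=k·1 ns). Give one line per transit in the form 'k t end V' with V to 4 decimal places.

Γ_L=-0.333333, Γ_S=0.500000; launch V₁=1·50/200=0.250000
k=0 src: V=0.2500
k=1 load: inc=0.250000, refl=0.250000·-0.333333=-0.0833; V=0.000000+0.250000+-0.083333=0.1667
k=2 src: inc=-0.083333, refl=-0.083333·0.500000=-0.0417; V=0.250000+-0.083333+-0.041667=0.1250
k=3 load: inc=-0.041667, refl=-0.041667·-0.333333=0.0139; V=0.166667+-0.041667+0.013889=0.1389
k=4 src: inc=0.013889, refl=0.013889·0.500000=0.0069; V=0.125000+0.013889+0.006944=0.1458

0 0 source 0.2500
1 1 load 0.1667
2 2 source 0.1250
3 3 load 0.1389
4 4 source 0.1458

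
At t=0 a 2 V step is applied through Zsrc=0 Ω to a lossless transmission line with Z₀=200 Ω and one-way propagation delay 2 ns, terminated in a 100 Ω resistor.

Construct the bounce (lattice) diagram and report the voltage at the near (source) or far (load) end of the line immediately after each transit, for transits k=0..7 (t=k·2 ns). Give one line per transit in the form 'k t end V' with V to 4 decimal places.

0 0 source 2.0000
1 2 load 1.3333
2 4 source 2.0000
3 6 load 1.7778
4 8 source 2.0000
5 10 load 1.9259
6 12 source 2.0000
7 14 load 1.9753

Γ_L=-0.333333, Γ_S=-1.000000; launch V₁=2·200/200=2.000000
k=0 src: V=2.0000
k=1 load: inc=2.000000, refl=2.000000·-0.333333=-0.6667; V=0.000000+2.000000+-0.666667=1.3333
k=2 src: inc=-0.666667, refl=-0.666667·-1.000000=0.6667; V=2.000000+-0.666667+0.666667=2.0000
k=3 load: inc=0.666667, refl=0.666667·-0.333333=-0.2222; V=1.333333+0.666667+-0.222222=1.7778
k=4 src: inc=-0.222222, refl=-0.222222·-1.000000=0.2222; V=2.000000+-0.222222+0.222222=2.0000
k=5 load: inc=0.222222, refl=0.222222·-0.333333=-0.0741; V=1.777778+0.222222+-0.074074=1.9259
k=6 src: inc=-0.074074, refl=-0.074074·-1.000000=0.0741; V=2.000000+-0.074074+0.074074=2.0000
k=7 load: inc=0.074074, refl=0.074074·-0.333333=-0.0247; V=1.925926+0.074074+-0.024691=1.9753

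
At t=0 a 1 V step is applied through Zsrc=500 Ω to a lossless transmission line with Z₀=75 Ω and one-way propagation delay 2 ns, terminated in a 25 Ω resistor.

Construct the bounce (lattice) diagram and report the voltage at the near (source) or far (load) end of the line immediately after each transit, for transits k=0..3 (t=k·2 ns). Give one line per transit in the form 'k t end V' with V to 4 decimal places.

Γ_L=-0.500000, Γ_S=0.739130; launch V₁=1·75/575=0.130435
k=0 src: V=0.1304
k=1 load: inc=0.130435, refl=0.130435·-0.500000=-0.0652; V=0.000000+0.130435+-0.065217=0.0652
k=2 src: inc=-0.065217, refl=-0.065217·0.739130=-0.0482; V=0.130435+-0.065217+-0.048204=0.0170
k=3 load: inc=-0.048204, refl=-0.048204·-0.500000=0.0241; V=0.065217+-0.048204+0.024102=0.0411

0 0 source 0.1304
1 2 load 0.0652
2 4 source 0.0170
3 6 load 0.0411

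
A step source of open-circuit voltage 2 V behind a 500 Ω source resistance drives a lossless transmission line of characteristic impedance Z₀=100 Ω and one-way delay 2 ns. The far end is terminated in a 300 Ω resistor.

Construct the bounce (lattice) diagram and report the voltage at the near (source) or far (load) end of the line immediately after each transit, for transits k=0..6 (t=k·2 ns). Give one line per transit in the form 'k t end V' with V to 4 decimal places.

Γ_L=0.500000, Γ_S=0.666667; launch V₁=2·100/600=0.333333
k=0 src: V=0.3333
k=1 load: inc=0.333333, refl=0.333333·0.500000=0.1667; V=0.000000+0.333333+0.166667=0.5000
k=2 src: inc=0.166667, refl=0.166667·0.666667=0.1111; V=0.333333+0.166667+0.111111=0.6111
k=3 load: inc=0.111111, refl=0.111111·0.500000=0.0556; V=0.500000+0.111111+0.055556=0.6667
k=4 src: inc=0.055556, refl=0.055556·0.666667=0.0370; V=0.611111+0.055556+0.037037=0.7037
k=5 load: inc=0.037037, refl=0.037037·0.500000=0.0185; V=0.666667+0.037037+0.018519=0.7222
k=6 src: inc=0.018519, refl=0.018519·0.666667=0.0123; V=0.703704+0.018519+0.012346=0.7346

0 0 source 0.3333
1 2 load 0.5000
2 4 source 0.6111
3 6 load 0.6667
4 8 source 0.7037
5 10 load 0.7222
6 12 source 0.7346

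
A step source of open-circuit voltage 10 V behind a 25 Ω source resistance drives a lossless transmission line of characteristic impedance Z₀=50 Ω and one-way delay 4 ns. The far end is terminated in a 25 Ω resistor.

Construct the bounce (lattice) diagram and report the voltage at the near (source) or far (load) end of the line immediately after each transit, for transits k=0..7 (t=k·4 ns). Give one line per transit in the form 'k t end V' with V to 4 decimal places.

0 0 source 6.6667
1 4 load 4.4444
2 8 source 5.1852
3 12 load 4.9383
4 16 source 5.0206
5 20 load 4.9931
6 24 source 5.0023
7 28 load 4.9992

Γ_L=-0.333333, Γ_S=-0.333333; launch V₁=10·50/75=6.666667
k=0 src: V=6.6667
k=1 load: inc=6.666667, refl=6.666667·-0.333333=-2.2222; V=0.000000+6.666667+-2.222222=4.4444
k=2 src: inc=-2.222222, refl=-2.222222·-0.333333=0.7407; V=6.666667+-2.222222+0.740741=5.1852
k=3 load: inc=0.740741, refl=0.740741·-0.333333=-0.2469; V=4.444444+0.740741+-0.246914=4.9383
k=4 src: inc=-0.246914, refl=-0.246914·-0.333333=0.0823; V=5.185185+-0.246914+0.082305=5.0206
k=5 load: inc=0.082305, refl=0.082305·-0.333333=-0.0274; V=4.938272+0.082305+-0.027435=4.9931
k=6 src: inc=-0.027435, refl=-0.027435·-0.333333=0.0091; V=5.020576+-0.027435+0.009145=5.0023
k=7 load: inc=0.009145, refl=0.009145·-0.333333=-0.0030; V=4.993141+0.009145+-0.003048=4.9992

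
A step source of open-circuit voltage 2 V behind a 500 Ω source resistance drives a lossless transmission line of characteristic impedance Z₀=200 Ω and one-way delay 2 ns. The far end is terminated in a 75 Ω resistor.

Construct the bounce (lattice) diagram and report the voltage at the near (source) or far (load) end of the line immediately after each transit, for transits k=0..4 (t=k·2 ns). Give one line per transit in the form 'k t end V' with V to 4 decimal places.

Γ_L=-0.454545, Γ_S=0.428571; launch V₁=2·200/700=0.571429
k=0 src: V=0.5714
k=1 load: inc=0.571429, refl=0.571429·-0.454545=-0.2597; V=0.000000+0.571429+-0.259740=0.3117
k=2 src: inc=-0.259740, refl=-0.259740·0.428571=-0.1113; V=0.571429+-0.259740+-0.111317=0.2004
k=3 load: inc=-0.111317, refl=-0.111317·-0.454545=0.0506; V=0.311688+-0.111317+0.050599=0.2510
k=4 src: inc=0.050599, refl=0.050599·0.428571=0.0217; V=0.200371+0.050599+0.021685=0.2727

0 0 source 0.5714
1 2 load 0.3117
2 4 source 0.2004
3 6 load 0.2510
4 8 source 0.2727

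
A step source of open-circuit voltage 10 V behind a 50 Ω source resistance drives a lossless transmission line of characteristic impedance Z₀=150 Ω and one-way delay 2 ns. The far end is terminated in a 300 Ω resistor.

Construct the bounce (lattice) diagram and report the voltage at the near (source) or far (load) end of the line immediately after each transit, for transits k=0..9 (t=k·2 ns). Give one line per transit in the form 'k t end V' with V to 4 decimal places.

Γ_L=0.333333, Γ_S=-0.500000; launch V₁=10·150/200=7.500000
k=0 src: V=7.5000
k=1 load: inc=7.500000, refl=7.500000·0.333333=2.5000; V=0.000000+7.500000+2.500000=10.0000
k=2 src: inc=2.500000, refl=2.500000·-0.500000=-1.2500; V=7.500000+2.500000+-1.250000=8.7500
k=3 load: inc=-1.250000, refl=-1.250000·0.333333=-0.4167; V=10.000000+-1.250000+-0.416667=8.3333
k=4 src: inc=-0.416667, refl=-0.416667·-0.500000=0.2083; V=8.750000+-0.416667+0.208333=8.5417
k=5 load: inc=0.208333, refl=0.208333·0.333333=0.0694; V=8.333333+0.208333+0.069444=8.6111
k=6 src: inc=0.069444, refl=0.069444·-0.500000=-0.0347; V=8.541667+0.069444+-0.034722=8.5764
k=7 load: inc=-0.034722, refl=-0.034722·0.333333=-0.0116; V=8.611111+-0.034722+-0.011574=8.5648
k=8 src: inc=-0.011574, refl=-0.011574·-0.500000=0.0058; V=8.576389+-0.011574+0.005787=8.5706
k=9 load: inc=0.005787, refl=0.005787·0.333333=0.0019; V=8.564815+0.005787+0.001929=8.5725

0 0 source 7.5000
1 2 load 10.0000
2 4 source 8.7500
3 6 load 8.3333
4 8 source 8.5417
5 10 load 8.6111
6 12 source 8.5764
7 14 load 8.5648
8 16 source 8.5706
9 18 load 8.5725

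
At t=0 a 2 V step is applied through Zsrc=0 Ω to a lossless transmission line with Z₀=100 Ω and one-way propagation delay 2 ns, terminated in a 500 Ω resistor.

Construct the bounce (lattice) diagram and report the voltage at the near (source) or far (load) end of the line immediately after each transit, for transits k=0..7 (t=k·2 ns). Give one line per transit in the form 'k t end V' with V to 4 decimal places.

Γ_L=0.666667, Γ_S=-1.000000; launch V₁=2·100/100=2.000000
k=0 src: V=2.0000
k=1 load: inc=2.000000, refl=2.000000·0.666667=1.3333; V=0.000000+2.000000+1.333333=3.3333
k=2 src: inc=1.333333, refl=1.333333·-1.000000=-1.3333; V=2.000000+1.333333+-1.333333=2.0000
k=3 load: inc=-1.333333, refl=-1.333333·0.666667=-0.8889; V=3.333333+-1.333333+-0.888889=1.1111
k=4 src: inc=-0.888889, refl=-0.888889·-1.000000=0.8889; V=2.000000+-0.888889+0.888889=2.0000
k=5 load: inc=0.888889, refl=0.888889·0.666667=0.5926; V=1.111111+0.888889+0.592593=2.5926
k=6 src: inc=0.592593, refl=0.592593·-1.000000=-0.5926; V=2.000000+0.592593+-0.592593=2.0000
k=7 load: inc=-0.592593, refl=-0.592593·0.666667=-0.3951; V=2.592593+-0.592593+-0.395062=1.6049

0 0 source 2.0000
1 2 load 3.3333
2 4 source 2.0000
3 6 load 1.1111
4 8 source 2.0000
5 10 load 2.5926
6 12 source 2.0000
7 14 load 1.6049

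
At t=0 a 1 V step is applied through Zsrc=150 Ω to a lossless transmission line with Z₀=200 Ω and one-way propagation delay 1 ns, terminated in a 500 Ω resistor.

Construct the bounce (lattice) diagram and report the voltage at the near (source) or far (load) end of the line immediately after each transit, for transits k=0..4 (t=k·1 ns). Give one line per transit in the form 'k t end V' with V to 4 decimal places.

Γ_L=0.428571, Γ_S=-0.142857; launch V₁=1·200/350=0.571429
k=0 src: V=0.5714
k=1 load: inc=0.571429, refl=0.571429·0.428571=0.2449; V=0.000000+0.571429+0.244898=0.8163
k=2 src: inc=0.244898, refl=0.244898·-0.142857=-0.0350; V=0.571429+0.244898+-0.034985=0.7813
k=3 load: inc=-0.034985, refl=-0.034985·0.428571=-0.0150; V=0.816327+-0.034985+-0.014994=0.7663
k=4 src: inc=-0.014994, refl=-0.014994·-0.142857=0.0021; V=0.781341+-0.014994+0.002142=0.7685

0 0 source 0.5714
1 1 load 0.8163
2 2 source 0.7813
3 3 load 0.7663
4 4 source 0.7685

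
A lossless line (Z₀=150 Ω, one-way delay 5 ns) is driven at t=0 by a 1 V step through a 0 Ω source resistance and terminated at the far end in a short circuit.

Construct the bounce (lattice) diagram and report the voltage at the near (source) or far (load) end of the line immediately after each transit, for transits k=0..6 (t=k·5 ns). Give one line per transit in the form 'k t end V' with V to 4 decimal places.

0 0 source 1.0000
1 5 load 0.0000
2 10 source 1.0000
3 15 load 0.0000
4 20 source 1.0000
5 25 load 0.0000
6 30 source 1.0000

Γ_L=-1.000000, Γ_S=-1.000000; launch V₁=1·150/150=1.000000
k=0 src: V=1.0000
k=1 load: inc=1.000000, refl=1.000000·-1.000000=-1.0000; V=0.000000+1.000000+-1.000000=0.0000
k=2 src: inc=-1.000000, refl=-1.000000·-1.000000=1.0000; V=1.000000+-1.000000+1.000000=1.0000
k=3 load: inc=1.000000, refl=1.000000·-1.000000=-1.0000; V=0.000000+1.000000+-1.000000=0.0000
k=4 src: inc=-1.000000, refl=-1.000000·-1.000000=1.0000; V=1.000000+-1.000000+1.000000=1.0000
k=5 load: inc=1.000000, refl=1.000000·-1.000000=-1.0000; V=0.000000+1.000000+-1.000000=0.0000
k=6 src: inc=-1.000000, refl=-1.000000·-1.000000=1.0000; V=1.000000+-1.000000+1.000000=1.0000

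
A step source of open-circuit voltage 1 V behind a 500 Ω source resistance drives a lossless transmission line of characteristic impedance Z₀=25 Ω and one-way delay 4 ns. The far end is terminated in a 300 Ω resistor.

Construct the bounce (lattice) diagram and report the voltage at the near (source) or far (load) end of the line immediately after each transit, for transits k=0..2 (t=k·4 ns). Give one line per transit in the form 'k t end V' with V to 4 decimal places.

0 0 source 0.0476
1 4 load 0.0879
2 8 source 0.1244

Γ_L=0.846154, Γ_S=0.904762; launch V₁=1·25/525=0.047619
k=0 src: V=0.0476
k=1 load: inc=0.047619, refl=0.047619·0.846154=0.0403; V=0.000000+0.047619+0.040293=0.0879
k=2 src: inc=0.040293, refl=0.040293·0.904762=0.0365; V=0.047619+0.040293+0.036456=0.1244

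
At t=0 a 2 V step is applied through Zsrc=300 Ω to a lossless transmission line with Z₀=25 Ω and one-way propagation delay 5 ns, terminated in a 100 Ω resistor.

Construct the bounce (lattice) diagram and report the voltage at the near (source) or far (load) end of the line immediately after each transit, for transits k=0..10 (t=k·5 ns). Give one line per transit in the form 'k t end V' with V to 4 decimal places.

Γ_L=0.600000, Γ_S=0.846154; launch V₁=2·25/325=0.153846
k=0 src: V=0.1538
k=1 load: inc=0.153846, refl=0.153846·0.600000=0.0923; V=0.000000+0.153846+0.092308=0.2462
k=2 src: inc=0.092308, refl=0.092308·0.846154=0.0781; V=0.153846+0.092308+0.078107=0.3243
k=3 load: inc=0.078107, refl=0.078107·0.600000=0.0469; V=0.246154+0.078107+0.046864=0.3711
k=4 src: inc=0.046864, refl=0.046864·0.846154=0.0397; V=0.324260+0.046864+0.039654=0.4108
k=5 load: inc=0.039654, refl=0.039654·0.600000=0.0238; V=0.371124+0.039654+0.023792=0.4346
k=6 src: inc=0.023792, refl=0.023792·0.846154=0.0201; V=0.410778+0.023792+0.020132=0.4547
k=7 load: inc=0.020132, refl=0.020132·0.600000=0.0121; V=0.434571+0.020132+0.012079=0.4668
k=8 src: inc=0.012079, refl=0.012079·0.846154=0.0102; V=0.454703+0.012079+0.010221=0.4770
k=9 load: inc=0.010221, refl=0.010221·0.600000=0.0061; V=0.466782+0.010221+0.006133=0.4831
k=10 src: inc=0.006133, refl=0.006133·0.846154=0.0052; V=0.477003+0.006133+0.005189=0.4883

0 0 source 0.1538
1 5 load 0.2462
2 10 source 0.3243
3 15 load 0.3711
4 20 source 0.4108
5 25 load 0.4346
6 30 source 0.4547
7 35 load 0.4668
8 40 source 0.4770
9 45 load 0.4831
10 50 source 0.4883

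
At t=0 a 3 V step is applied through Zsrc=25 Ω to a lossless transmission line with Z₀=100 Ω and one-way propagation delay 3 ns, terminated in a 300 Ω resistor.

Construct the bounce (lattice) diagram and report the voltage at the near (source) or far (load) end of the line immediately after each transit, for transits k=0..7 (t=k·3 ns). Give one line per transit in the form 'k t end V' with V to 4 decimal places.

0 0 source 2.4000
1 3 load 3.6000
2 6 source 2.8800
3 9 load 2.5200
4 12 source 2.7360
5 15 load 2.8440
6 18 source 2.7792
7 21 load 2.7468

Γ_L=0.500000, Γ_S=-0.600000; launch V₁=3·100/125=2.400000
k=0 src: V=2.4000
k=1 load: inc=2.400000, refl=2.400000·0.500000=1.2000; V=0.000000+2.400000+1.200000=3.6000
k=2 src: inc=1.200000, refl=1.200000·-0.600000=-0.7200; V=2.400000+1.200000+-0.720000=2.8800
k=3 load: inc=-0.720000, refl=-0.720000·0.500000=-0.3600; V=3.600000+-0.720000+-0.360000=2.5200
k=4 src: inc=-0.360000, refl=-0.360000·-0.600000=0.2160; V=2.880000+-0.360000+0.216000=2.7360
k=5 load: inc=0.216000, refl=0.216000·0.500000=0.1080; V=2.520000+0.216000+0.108000=2.8440
k=6 src: inc=0.108000, refl=0.108000·-0.600000=-0.0648; V=2.736000+0.108000+-0.064800=2.7792
k=7 load: inc=-0.064800, refl=-0.064800·0.500000=-0.0324; V=2.844000+-0.064800+-0.032400=2.7468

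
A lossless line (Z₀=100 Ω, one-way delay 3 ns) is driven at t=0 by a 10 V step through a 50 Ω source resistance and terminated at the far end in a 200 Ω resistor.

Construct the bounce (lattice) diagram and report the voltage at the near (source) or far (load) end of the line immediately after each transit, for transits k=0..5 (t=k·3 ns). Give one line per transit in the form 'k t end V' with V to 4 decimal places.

Γ_L=0.333333, Γ_S=-0.333333; launch V₁=10·100/150=6.666667
k=0 src: V=6.6667
k=1 load: inc=6.666667, refl=6.666667·0.333333=2.2222; V=0.000000+6.666667+2.222222=8.8889
k=2 src: inc=2.222222, refl=2.222222·-0.333333=-0.7407; V=6.666667+2.222222+-0.740741=8.1481
k=3 load: inc=-0.740741, refl=-0.740741·0.333333=-0.2469; V=8.888889+-0.740741+-0.246914=7.9012
k=4 src: inc=-0.246914, refl=-0.246914·-0.333333=0.0823; V=8.148148+-0.246914+0.082305=7.9835
k=5 load: inc=0.082305, refl=0.082305·0.333333=0.0274; V=7.901235+0.082305+0.027435=8.0110

0 0 source 6.6667
1 3 load 8.8889
2 6 source 8.1481
3 9 load 7.9012
4 12 source 7.9835
5 15 load 8.0110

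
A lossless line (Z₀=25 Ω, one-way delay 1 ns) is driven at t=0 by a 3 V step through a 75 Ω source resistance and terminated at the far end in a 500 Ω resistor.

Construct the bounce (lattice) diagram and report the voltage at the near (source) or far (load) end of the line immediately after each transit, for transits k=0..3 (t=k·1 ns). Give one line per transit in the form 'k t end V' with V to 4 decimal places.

Γ_L=0.904762, Γ_S=0.500000; launch V₁=3·25/100=0.750000
k=0 src: V=0.7500
k=1 load: inc=0.750000, refl=0.750000·0.904762=0.6786; V=0.000000+0.750000+0.678571=1.4286
k=2 src: inc=0.678571, refl=0.678571·0.500000=0.3393; V=0.750000+0.678571+0.339286=1.7679
k=3 load: inc=0.339286, refl=0.339286·0.904762=0.3070; V=1.428571+0.339286+0.306973=2.0748

0 0 source 0.7500
1 1 load 1.4286
2 2 source 1.7679
3 3 load 2.0748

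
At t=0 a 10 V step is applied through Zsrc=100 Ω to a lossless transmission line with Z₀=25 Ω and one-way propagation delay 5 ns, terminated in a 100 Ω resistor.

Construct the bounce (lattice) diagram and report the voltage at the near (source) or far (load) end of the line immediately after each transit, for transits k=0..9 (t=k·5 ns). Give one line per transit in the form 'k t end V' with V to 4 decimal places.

0 0 source 2.0000
1 5 load 3.2000
2 10 source 3.9200
3 15 load 4.3520
4 20 source 4.6112
5 25 load 4.7667
6 30 source 4.8600
7 35 load 4.9160
8 40 source 4.9496
9 45 load 4.9698

Γ_L=0.600000, Γ_S=0.600000; launch V₁=10·25/125=2.000000
k=0 src: V=2.0000
k=1 load: inc=2.000000, refl=2.000000·0.600000=1.2000; V=0.000000+2.000000+1.200000=3.2000
k=2 src: inc=1.200000, refl=1.200000·0.600000=0.7200; V=2.000000+1.200000+0.720000=3.9200
k=3 load: inc=0.720000, refl=0.720000·0.600000=0.4320; V=3.200000+0.720000+0.432000=4.3520
k=4 src: inc=0.432000, refl=0.432000·0.600000=0.2592; V=3.920000+0.432000+0.259200=4.6112
k=5 load: inc=0.259200, refl=0.259200·0.600000=0.1555; V=4.352000+0.259200+0.155520=4.7667
k=6 src: inc=0.155520, refl=0.155520·0.600000=0.0933; V=4.611200+0.155520+0.093312=4.8600
k=7 load: inc=0.093312, refl=0.093312·0.600000=0.0560; V=4.766720+0.093312+0.055987=4.9160
k=8 src: inc=0.055987, refl=0.055987·0.600000=0.0336; V=4.860032+0.055987+0.033592=4.9496
k=9 load: inc=0.033592, refl=0.033592·0.600000=0.0202; V=4.916019+0.033592+0.020155=4.9698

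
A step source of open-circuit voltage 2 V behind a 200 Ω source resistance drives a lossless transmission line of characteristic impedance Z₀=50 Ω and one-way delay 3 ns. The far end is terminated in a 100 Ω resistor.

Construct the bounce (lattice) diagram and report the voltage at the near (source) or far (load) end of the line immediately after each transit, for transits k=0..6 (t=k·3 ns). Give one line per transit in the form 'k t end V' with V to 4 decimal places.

0 0 source 0.4000
1 3 load 0.5333
2 6 source 0.6133
3 9 load 0.6400
4 12 source 0.6560
5 15 load 0.6613
6 18 source 0.6645

Γ_L=0.333333, Γ_S=0.600000; launch V₁=2·50/250=0.400000
k=0 src: V=0.4000
k=1 load: inc=0.400000, refl=0.400000·0.333333=0.1333; V=0.000000+0.400000+0.133333=0.5333
k=2 src: inc=0.133333, refl=0.133333·0.600000=0.0800; V=0.400000+0.133333+0.080000=0.6133
k=3 load: inc=0.080000, refl=0.080000·0.333333=0.0267; V=0.533333+0.080000+0.026667=0.6400
k=4 src: inc=0.026667, refl=0.026667·0.600000=0.0160; V=0.613333+0.026667+0.016000=0.6560
k=5 load: inc=0.016000, refl=0.016000·0.333333=0.0053; V=0.640000+0.016000+0.005333=0.6613
k=6 src: inc=0.005333, refl=0.005333·0.600000=0.0032; V=0.656000+0.005333+0.003200=0.6645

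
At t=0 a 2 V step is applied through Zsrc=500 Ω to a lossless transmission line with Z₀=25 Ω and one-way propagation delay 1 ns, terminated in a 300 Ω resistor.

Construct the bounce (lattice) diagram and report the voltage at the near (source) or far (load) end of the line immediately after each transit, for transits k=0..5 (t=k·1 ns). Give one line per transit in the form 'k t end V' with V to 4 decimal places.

0 0 source 0.0952
1 1 load 0.1758
2 2 source 0.2487
3 3 load 0.3104
4 4 source 0.3662
5 5 load 0.4135

Γ_L=0.846154, Γ_S=0.904762; launch V₁=2·25/525=0.095238
k=0 src: V=0.0952
k=1 load: inc=0.095238, refl=0.095238·0.846154=0.0806; V=0.000000+0.095238+0.080586=0.1758
k=2 src: inc=0.080586, refl=0.080586·0.904762=0.0729; V=0.095238+0.080586+0.072911=0.2487
k=3 load: inc=0.072911, refl=0.072911·0.846154=0.0617; V=0.175824+0.072911+0.061694=0.3104
k=4 src: inc=0.061694, refl=0.061694·0.904762=0.0558; V=0.248735+0.061694+0.055818=0.3662
k=5 load: inc=0.055818, refl=0.055818·0.846154=0.0472; V=0.310429+0.055818+0.047231=0.4135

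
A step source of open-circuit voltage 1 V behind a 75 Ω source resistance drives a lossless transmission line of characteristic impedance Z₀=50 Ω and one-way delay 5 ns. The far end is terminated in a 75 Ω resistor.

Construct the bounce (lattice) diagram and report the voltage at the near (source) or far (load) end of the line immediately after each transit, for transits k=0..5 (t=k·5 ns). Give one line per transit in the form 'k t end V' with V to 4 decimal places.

0 0 source 0.4000
1 5 load 0.4800
2 10 source 0.4960
3 15 load 0.4992
4 20 source 0.4998
5 25 load 0.5000

Γ_L=0.200000, Γ_S=0.200000; launch V₁=1·50/125=0.400000
k=0 src: V=0.4000
k=1 load: inc=0.400000, refl=0.400000·0.200000=0.0800; V=0.000000+0.400000+0.080000=0.4800
k=2 src: inc=0.080000, refl=0.080000·0.200000=0.0160; V=0.400000+0.080000+0.016000=0.4960
k=3 load: inc=0.016000, refl=0.016000·0.200000=0.0032; V=0.480000+0.016000+0.003200=0.4992
k=4 src: inc=0.003200, refl=0.003200·0.200000=0.0006; V=0.496000+0.003200+0.000640=0.4998
k=5 load: inc=0.000640, refl=0.000640·0.200000=0.0001; V=0.499200+0.000640+0.000128=0.5000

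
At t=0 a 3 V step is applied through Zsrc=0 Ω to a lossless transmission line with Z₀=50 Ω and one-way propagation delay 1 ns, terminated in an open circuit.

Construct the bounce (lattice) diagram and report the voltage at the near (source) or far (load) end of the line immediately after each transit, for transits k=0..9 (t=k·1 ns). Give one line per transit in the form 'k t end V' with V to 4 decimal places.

0 0 source 3.0000
1 1 load 6.0000
2 2 source 3.0000
3 3 load 0.0000
4 4 source 3.0000
5 5 load 6.0000
6 6 source 3.0000
7 7 load 0.0000
8 8 source 3.0000
9 9 load 6.0000

Γ_L=1.000000, Γ_S=-1.000000; launch V₁=3·50/50=3.000000
k=0 src: V=3.0000
k=1 load: inc=3.000000, refl=3.000000·1.000000=3.0000; V=0.000000+3.000000+3.000000=6.0000
k=2 src: inc=3.000000, refl=3.000000·-1.000000=-3.0000; V=3.000000+3.000000+-3.000000=3.0000
k=3 load: inc=-3.000000, refl=-3.000000·1.000000=-3.0000; V=6.000000+-3.000000+-3.000000=0.0000
k=4 src: inc=-3.000000, refl=-3.000000·-1.000000=3.0000; V=3.000000+-3.000000+3.000000=3.0000
k=5 load: inc=3.000000, refl=3.000000·1.000000=3.0000; V=0.000000+3.000000+3.000000=6.0000
k=6 src: inc=3.000000, refl=3.000000·-1.000000=-3.0000; V=3.000000+3.000000+-3.000000=3.0000
k=7 load: inc=-3.000000, refl=-3.000000·1.000000=-3.0000; V=6.000000+-3.000000+-3.000000=0.0000
k=8 src: inc=-3.000000, refl=-3.000000·-1.000000=3.0000; V=3.000000+-3.000000+3.000000=3.0000
k=9 load: inc=3.000000, refl=3.000000·1.000000=3.0000; V=0.000000+3.000000+3.000000=6.0000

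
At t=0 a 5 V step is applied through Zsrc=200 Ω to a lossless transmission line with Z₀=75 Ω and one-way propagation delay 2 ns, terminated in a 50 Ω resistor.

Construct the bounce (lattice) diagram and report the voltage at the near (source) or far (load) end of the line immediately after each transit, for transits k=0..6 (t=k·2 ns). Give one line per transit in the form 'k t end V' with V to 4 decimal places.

Γ_L=-0.200000, Γ_S=0.454545; launch V₁=5·75/275=1.363636
k=0 src: V=1.3636
k=1 load: inc=1.363636, refl=1.363636·-0.200000=-0.2727; V=0.000000+1.363636+-0.272727=1.0909
k=2 src: inc=-0.272727, refl=-0.272727·0.454545=-0.1240; V=1.363636+-0.272727+-0.123967=0.9669
k=3 load: inc=-0.123967, refl=-0.123967·-0.200000=0.0248; V=1.090909+-0.123967+0.024793=0.9917
k=4 src: inc=0.024793, refl=0.024793·0.454545=0.0113; V=0.966942+0.024793+0.011270=1.0030
k=5 load: inc=0.011270, refl=0.011270·-0.200000=-0.0023; V=0.991736+0.011270+-0.002254=1.0008
k=6 src: inc=-0.002254, refl=-0.002254·0.454545=-0.0010; V=1.003005+-0.002254+-0.001025=0.9997

0 0 source 1.3636
1 2 load 1.0909
2 4 source 0.9669
3 6 load 0.9917
4 8 source 1.0030
5 10 load 1.0008
6 12 source 0.9997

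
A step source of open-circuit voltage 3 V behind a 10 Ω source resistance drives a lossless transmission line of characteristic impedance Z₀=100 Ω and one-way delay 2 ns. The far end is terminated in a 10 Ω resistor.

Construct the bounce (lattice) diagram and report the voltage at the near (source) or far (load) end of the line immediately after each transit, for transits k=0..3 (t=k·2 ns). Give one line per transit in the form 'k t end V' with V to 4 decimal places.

Γ_L=-0.818182, Γ_S=-0.818182; launch V₁=3·100/110=2.727273
k=0 src: V=2.7273
k=1 load: inc=2.727273, refl=2.727273·-0.818182=-2.2314; V=0.000000+2.727273+-2.231405=0.4959
k=2 src: inc=-2.231405, refl=-2.231405·-0.818182=1.8257; V=2.727273+-2.231405+1.825695=2.3216
k=3 load: inc=1.825695, refl=1.825695·-0.818182=-1.4938; V=0.495868+1.825695+-1.493750=0.8278

0 0 source 2.7273
1 2 load 0.4959
2 4 source 2.3216
3 6 load 0.8278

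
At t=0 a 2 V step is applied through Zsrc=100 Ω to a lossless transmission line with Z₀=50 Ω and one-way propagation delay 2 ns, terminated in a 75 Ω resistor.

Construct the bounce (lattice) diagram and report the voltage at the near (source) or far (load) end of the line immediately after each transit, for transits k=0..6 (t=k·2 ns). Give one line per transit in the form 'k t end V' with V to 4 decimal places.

Γ_L=0.200000, Γ_S=0.333333; launch V₁=2·50/150=0.666667
k=0 src: V=0.6667
k=1 load: inc=0.666667, refl=0.666667·0.200000=0.1333; V=0.000000+0.666667+0.133333=0.8000
k=2 src: inc=0.133333, refl=0.133333·0.333333=0.0444; V=0.666667+0.133333+0.044444=0.8444
k=3 load: inc=0.044444, refl=0.044444·0.200000=0.0089; V=0.800000+0.044444+0.008889=0.8533
k=4 src: inc=0.008889, refl=0.008889·0.333333=0.0030; V=0.844444+0.008889+0.002963=0.8563
k=5 load: inc=0.002963, refl=0.002963·0.200000=0.0006; V=0.853333+0.002963+0.000593=0.8569
k=6 src: inc=0.000593, refl=0.000593·0.333333=0.0002; V=0.856296+0.000593+0.000198=0.8571

0 0 source 0.6667
1 2 load 0.8000
2 4 source 0.8444
3 6 load 0.8533
4 8 source 0.8563
5 10 load 0.8569
6 12 source 0.8571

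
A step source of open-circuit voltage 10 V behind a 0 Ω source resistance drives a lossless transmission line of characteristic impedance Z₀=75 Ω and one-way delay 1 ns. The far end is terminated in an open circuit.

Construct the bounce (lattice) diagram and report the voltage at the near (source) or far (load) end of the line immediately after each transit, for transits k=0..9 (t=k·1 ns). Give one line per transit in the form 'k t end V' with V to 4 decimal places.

Γ_L=1.000000, Γ_S=-1.000000; launch V₁=10·75/75=10.000000
k=0 src: V=10.0000
k=1 load: inc=10.000000, refl=10.000000·1.000000=10.0000; V=0.000000+10.000000+10.000000=20.0000
k=2 src: inc=10.000000, refl=10.000000·-1.000000=-10.0000; V=10.000000+10.000000+-10.000000=10.0000
k=3 load: inc=-10.000000, refl=-10.000000·1.000000=-10.0000; V=20.000000+-10.000000+-10.000000=0.0000
k=4 src: inc=-10.000000, refl=-10.000000·-1.000000=10.0000; V=10.000000+-10.000000+10.000000=10.0000
k=5 load: inc=10.000000, refl=10.000000·1.000000=10.0000; V=0.000000+10.000000+10.000000=20.0000
k=6 src: inc=10.000000, refl=10.000000·-1.000000=-10.0000; V=10.000000+10.000000+-10.000000=10.0000
k=7 load: inc=-10.000000, refl=-10.000000·1.000000=-10.0000; V=20.000000+-10.000000+-10.000000=0.0000
k=8 src: inc=-10.000000, refl=-10.000000·-1.000000=10.0000; V=10.000000+-10.000000+10.000000=10.0000
k=9 load: inc=10.000000, refl=10.000000·1.000000=10.0000; V=0.000000+10.000000+10.000000=20.0000

0 0 source 10.0000
1 1 load 20.0000
2 2 source 10.0000
3 3 load 0.0000
4 4 source 10.0000
5 5 load 20.0000
6 6 source 10.0000
7 7 load 0.0000
8 8 source 10.0000
9 9 load 20.0000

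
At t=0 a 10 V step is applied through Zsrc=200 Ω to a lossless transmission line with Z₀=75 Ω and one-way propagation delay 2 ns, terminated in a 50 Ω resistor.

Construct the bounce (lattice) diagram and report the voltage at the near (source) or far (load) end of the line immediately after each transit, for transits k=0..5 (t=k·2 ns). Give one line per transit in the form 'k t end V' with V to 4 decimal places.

0 0 source 2.7273
1 2 load 2.1818
2 4 source 1.9339
3 6 load 1.9835
4 8 source 2.0060
5 10 load 2.0015

Γ_L=-0.200000, Γ_S=0.454545; launch V₁=10·75/275=2.727273
k=0 src: V=2.7273
k=1 load: inc=2.727273, refl=2.727273·-0.200000=-0.5455; V=0.000000+2.727273+-0.545455=2.1818
k=2 src: inc=-0.545455, refl=-0.545455·0.454545=-0.2479; V=2.727273+-0.545455+-0.247934=1.9339
k=3 load: inc=-0.247934, refl=-0.247934·-0.200000=0.0496; V=2.181818+-0.247934+0.049587=1.9835
k=4 src: inc=0.049587, refl=0.049587·0.454545=0.0225; V=1.933884+0.049587+0.022539=2.0060
k=5 load: inc=0.022539, refl=0.022539·-0.200000=-0.0045; V=1.983471+0.022539+-0.004508=2.0015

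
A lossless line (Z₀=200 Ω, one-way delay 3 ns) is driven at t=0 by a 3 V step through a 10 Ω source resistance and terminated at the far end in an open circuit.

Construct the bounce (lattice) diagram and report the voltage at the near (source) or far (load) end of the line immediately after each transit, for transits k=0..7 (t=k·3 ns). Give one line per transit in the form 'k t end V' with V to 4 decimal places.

Γ_L=1.000000, Γ_S=-0.904762; launch V₁=3·200/210=2.857143
k=0 src: V=2.8571
k=1 load: inc=2.857143, refl=2.857143·1.000000=2.8571; V=0.000000+2.857143+2.857143=5.7143
k=2 src: inc=2.857143, refl=2.857143·-0.904762=-2.5850; V=2.857143+2.857143+-2.585034=3.1293
k=3 load: inc=-2.585034, refl=-2.585034·1.000000=-2.5850; V=5.714286+-2.585034+-2.585034=0.5442
k=4 src: inc=-2.585034, refl=-2.585034·-0.904762=2.3388; V=3.129252+-2.585034+2.338840=2.8831
k=5 load: inc=2.338840, refl=2.338840·1.000000=2.3388; V=0.544218+2.338840+2.338840=5.2219
k=6 src: inc=2.338840, refl=2.338840·-0.904762=-2.1161; V=2.883058+2.338840+-2.116094=3.1058
k=7 load: inc=-2.116094, refl=-2.116094·1.000000=-2.1161; V=5.221898+-2.116094+-2.116094=0.9897

0 0 source 2.8571
1 3 load 5.7143
2 6 source 3.1293
3 9 load 0.5442
4 12 source 2.8831
5 15 load 5.2219
6 18 source 3.1058
7 21 load 0.9897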